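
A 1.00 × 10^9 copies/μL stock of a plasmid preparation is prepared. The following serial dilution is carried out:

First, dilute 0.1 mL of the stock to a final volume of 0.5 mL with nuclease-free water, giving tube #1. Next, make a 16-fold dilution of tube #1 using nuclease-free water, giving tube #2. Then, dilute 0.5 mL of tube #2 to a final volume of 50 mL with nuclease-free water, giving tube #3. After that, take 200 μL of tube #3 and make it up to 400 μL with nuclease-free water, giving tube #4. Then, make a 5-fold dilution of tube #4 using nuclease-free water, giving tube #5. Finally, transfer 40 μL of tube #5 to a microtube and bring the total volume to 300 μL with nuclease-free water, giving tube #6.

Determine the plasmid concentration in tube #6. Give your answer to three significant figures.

1.67 × 10^3 copies/μL

Step 1: 0.1 mL brought to 0.5 mL → factor 0.5/0.1 = 5
Step 2: 16-fold → factor 16
Step 3: 0.5 mL brought to 50 mL → factor 50/0.5 = 100
Step 4: 200 μL brought to 400 μL → factor 400/200 = 2
Step 5: 5-fold → factor 5
Step 6: 40 μL brought to 300 μL → factor 300/40 = 7.5
Overall dilution factor = 5 × 16 × 100 × 2 × 5 × 7.5 = 6 × 10^5
Final = 1.00 × 10^9 copies/μL / 6 × 10^5 = 1.67 × 10^3 copies/μL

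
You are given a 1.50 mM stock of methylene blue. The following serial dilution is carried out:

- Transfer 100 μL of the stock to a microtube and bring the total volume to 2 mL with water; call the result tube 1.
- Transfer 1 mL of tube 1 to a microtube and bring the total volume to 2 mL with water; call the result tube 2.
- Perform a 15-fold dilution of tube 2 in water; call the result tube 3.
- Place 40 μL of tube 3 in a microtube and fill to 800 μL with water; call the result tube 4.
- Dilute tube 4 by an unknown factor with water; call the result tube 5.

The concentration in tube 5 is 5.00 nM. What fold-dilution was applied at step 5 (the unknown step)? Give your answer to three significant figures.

Step 1: 100 μL brought to 2 mL → factor 2000/100 = 20
Step 2: 1 mL brought to 2 mL → factor 2/1 = 2
Step 3: 15-fold → factor 15
Step 4: 40 μL brought to 800 μL → factor 800/40 = 20
Step 5: unknown factor x
Product of known-step factors = 12000
Overall factor = 1.50 mM / (5.00 nM) = 3 × 10^5
x = 3 × 10^5 / 12000 = 25.0

25.0-fold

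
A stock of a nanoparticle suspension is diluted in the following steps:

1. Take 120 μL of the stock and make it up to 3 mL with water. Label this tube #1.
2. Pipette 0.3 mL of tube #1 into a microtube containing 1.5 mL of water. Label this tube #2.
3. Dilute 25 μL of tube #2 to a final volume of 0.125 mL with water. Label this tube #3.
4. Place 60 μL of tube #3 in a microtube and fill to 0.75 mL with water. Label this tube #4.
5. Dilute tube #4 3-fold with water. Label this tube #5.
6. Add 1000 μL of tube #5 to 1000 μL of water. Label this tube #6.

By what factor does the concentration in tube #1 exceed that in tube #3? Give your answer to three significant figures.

30.0

Step 1: 120 μL brought to 3 mL → factor 3000/120 = 25
Step 2: 0.3 mL + 1.5 mL = 1.8 mL total → factor 1.8/0.3 = 6
Step 3: 25 μL brought to 0.125 mL → factor 125/25 = 5
Dilution factor to tube #1 = 25; to tube #3 = 750
[tube #1]/[tube #3] = (factor to tube #3)/(factor to tube #1) = 750/25 = 30.0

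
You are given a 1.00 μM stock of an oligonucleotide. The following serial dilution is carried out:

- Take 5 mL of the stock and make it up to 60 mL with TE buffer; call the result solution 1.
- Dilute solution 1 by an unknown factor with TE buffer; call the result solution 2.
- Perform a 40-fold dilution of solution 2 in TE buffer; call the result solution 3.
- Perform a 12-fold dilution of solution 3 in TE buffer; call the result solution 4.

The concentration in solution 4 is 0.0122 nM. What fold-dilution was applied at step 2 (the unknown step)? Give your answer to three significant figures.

14.2-fold

Step 1: 5 mL brought to 60 mL → factor 60/5 = 12
Step 2: unknown factor x
Step 3: 40-fold → factor 40
Step 4: 12-fold → factor 12
Product of known-step factors = 5760
Overall factor = 1.00 μM / (0.0122 nM) = 81967
x = 81967 / 5760 = 14.2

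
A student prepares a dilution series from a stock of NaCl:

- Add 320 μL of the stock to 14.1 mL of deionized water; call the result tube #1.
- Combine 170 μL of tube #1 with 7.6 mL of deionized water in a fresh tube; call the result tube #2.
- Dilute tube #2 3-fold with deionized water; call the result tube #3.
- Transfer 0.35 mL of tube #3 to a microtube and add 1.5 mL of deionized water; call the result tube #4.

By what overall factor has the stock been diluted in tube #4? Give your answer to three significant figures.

Step 1: 320 μL + 14.1 mL = 14420 μL total → factor 14420/320 = 45.062
Step 2: 170 μL + 7.6 mL = 7770 μL total → factor 7770/170 = 45.706
Step 3: 3-fold → factor 3
Step 4: 0.35 mL + 1.5 mL = 1.85 mL total → factor 1.85/0.35 = 5.2857
Overall dilution factor = 45.062 × 45.706 × 3 × 5.2857 = 32660

3.27 × 10^4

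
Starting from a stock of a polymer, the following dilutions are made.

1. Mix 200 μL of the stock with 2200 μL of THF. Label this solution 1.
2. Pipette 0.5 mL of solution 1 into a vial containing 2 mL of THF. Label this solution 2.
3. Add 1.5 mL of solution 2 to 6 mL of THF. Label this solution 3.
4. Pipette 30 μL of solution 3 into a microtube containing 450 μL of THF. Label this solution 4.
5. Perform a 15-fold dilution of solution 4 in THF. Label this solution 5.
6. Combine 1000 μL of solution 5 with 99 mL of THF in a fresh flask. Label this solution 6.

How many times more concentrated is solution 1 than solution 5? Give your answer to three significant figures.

Step 1: 200 μL + 2200 μL = 2400 μL total → factor 2400/200 = 12
Step 2: 0.5 mL + 2 mL = 2.5 mL total → factor 2.5/0.5 = 5
Step 3: 1.5 mL + 6 mL = 7.5 mL total → factor 7.5/1.5 = 5
Step 4: 30 μL + 450 μL = 480 μL total → factor 480/30 = 16
Step 5: 15-fold → factor 15
Dilution factor to solution 1 = 12; to solution 5 = 72000
[solution 1]/[solution 5] = (factor to solution 5)/(factor to solution 1) = 72000/12 = 6.00 × 10^3

6.00 × 10^3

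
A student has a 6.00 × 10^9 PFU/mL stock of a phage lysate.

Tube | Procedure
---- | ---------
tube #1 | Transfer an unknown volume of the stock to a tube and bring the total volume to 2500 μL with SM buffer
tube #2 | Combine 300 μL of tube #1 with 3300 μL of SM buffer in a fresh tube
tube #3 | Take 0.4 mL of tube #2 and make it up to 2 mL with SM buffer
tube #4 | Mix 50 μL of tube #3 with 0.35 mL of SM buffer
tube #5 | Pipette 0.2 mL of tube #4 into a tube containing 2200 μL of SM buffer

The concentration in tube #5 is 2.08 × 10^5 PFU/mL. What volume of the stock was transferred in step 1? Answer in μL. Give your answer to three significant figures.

Step 1: v brought to 2500 μL → factor = 2500 μL/v
Step 2: 300 μL + 3300 μL = 3600 μL total → factor 3600/300 = 12
Step 3: 0.4 mL brought to 2 mL → factor 2/0.4 = 5
Step 4: 50 μL + 0.35 mL = 400 μL total → factor 400/50 = 8
Step 5: 0.2 mL + 2200 μL = 2.4 mL total → factor 2.4/0.2 = 12
Product of known-step factors = 5760
Overall factor = 6.00 × 10^9 PFU/mL / (2.08 × 10^5 PFU/mL) = 28846
Step-1 factor = 28846 / 5760 = 5.008
v = 2500 μL / 5.008 = 499 μL

499 μL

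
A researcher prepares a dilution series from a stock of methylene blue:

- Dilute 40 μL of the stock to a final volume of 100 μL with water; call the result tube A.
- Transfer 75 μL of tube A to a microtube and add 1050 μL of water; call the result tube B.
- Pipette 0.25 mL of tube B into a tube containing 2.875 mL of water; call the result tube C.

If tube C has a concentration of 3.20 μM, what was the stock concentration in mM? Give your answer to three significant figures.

1.50 mM

Step 1: 40 μL brought to 100 μL → factor 100/40 = 2.5
Step 2: 75 μL + 1050 μL = 1125 μL total → factor 1125/75 = 15
Step 3: 0.25 mL + 2.875 mL = 3.125 mL total → factor 3.125/0.25 = 12.5
Overall dilution factor = 2.5 × 15 × 12.5 = 468.75
Stock = 3.20 μM × 468.75 = 1500 μM = 1.50 mM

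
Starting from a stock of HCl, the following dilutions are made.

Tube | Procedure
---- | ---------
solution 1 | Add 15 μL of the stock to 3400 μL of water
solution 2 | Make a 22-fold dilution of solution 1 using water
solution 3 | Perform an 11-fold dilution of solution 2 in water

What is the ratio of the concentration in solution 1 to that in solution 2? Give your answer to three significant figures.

22.0

Step 1: 15 μL + 3400 μL = 3415 μL total → factor 3415/15 = 227.67
Step 2: 22-fold → factor 22
Dilution factor to solution 1 = 227.67; to solution 2 = 5008.7
[solution 1]/[solution 2] = (factor to solution 2)/(factor to solution 1) = 5008.7/227.67 = 22.0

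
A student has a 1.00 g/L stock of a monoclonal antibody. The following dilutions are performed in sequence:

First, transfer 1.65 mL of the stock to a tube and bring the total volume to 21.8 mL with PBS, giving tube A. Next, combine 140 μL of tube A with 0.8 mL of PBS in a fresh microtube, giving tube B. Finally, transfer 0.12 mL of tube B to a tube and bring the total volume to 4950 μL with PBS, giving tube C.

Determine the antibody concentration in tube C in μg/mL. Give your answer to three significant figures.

0.273 μg/mL

Step 1: 1.65 mL brought to 21.8 mL → factor 21.8/1.65 = 13.212
Step 2: 140 μL + 0.8 mL = 940 μL total → factor 940/140 = 6.7143
Step 3: 0.12 mL brought to 4950 μL → factor 4.95/0.12 = 41.25
Overall dilution factor = 13.212 × 6.7143 × 41.25 = 3659.3
Final = 1.00 g/L / 3659.3 = 0.0002733 g/L = 0.273 μg/mL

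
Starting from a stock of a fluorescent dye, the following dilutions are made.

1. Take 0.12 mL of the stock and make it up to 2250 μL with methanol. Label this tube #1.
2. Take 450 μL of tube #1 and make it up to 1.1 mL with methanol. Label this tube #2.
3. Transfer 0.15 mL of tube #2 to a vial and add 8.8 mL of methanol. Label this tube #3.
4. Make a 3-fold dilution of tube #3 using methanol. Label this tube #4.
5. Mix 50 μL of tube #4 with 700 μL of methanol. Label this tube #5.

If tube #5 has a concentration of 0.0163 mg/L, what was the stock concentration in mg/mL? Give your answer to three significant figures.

Step 1: 0.12 mL brought to 2250 μL → factor 2.25/0.12 = 18.75
Step 2: 450 μL brought to 1.1 mL → factor 1100/450 = 2.4444
Step 3: 0.15 mL + 8.8 mL = 8.95 mL total → factor 8.95/0.15 = 59.667
Step 4: 3-fold → factor 3
Step 5: 50 μL + 700 μL = 750 μL total → factor 750/50 = 15
Overall dilution factor = 18.75 × 2.4444 × 59.667 × 3 × 15 = 1.2306 × 10^5
Stock = 0.0163 mg/L × 1.2306 × 10^5 = 2006 mg/L = 2.01 mg/mL

2.01 mg/mL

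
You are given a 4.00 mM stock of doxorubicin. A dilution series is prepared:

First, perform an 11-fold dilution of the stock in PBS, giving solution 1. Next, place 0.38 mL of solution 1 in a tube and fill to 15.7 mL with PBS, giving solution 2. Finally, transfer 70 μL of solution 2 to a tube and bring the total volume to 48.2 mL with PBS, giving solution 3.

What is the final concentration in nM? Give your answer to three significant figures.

12.8 nM

Step 1: 11-fold → factor 11
Step 2: 0.38 mL brought to 15.7 mL → factor 15.7/0.38 = 41.316
Step 3: 70 μL brought to 48.2 mL → factor 48200/70 = 688.57
Overall dilution factor = 11 × 41.316 × 688.57 = 3.1294 × 10^5
Final = 4.00 mM / 3.1294 × 10^5 = 1.278 × 10^-5 mM = 12.8 nM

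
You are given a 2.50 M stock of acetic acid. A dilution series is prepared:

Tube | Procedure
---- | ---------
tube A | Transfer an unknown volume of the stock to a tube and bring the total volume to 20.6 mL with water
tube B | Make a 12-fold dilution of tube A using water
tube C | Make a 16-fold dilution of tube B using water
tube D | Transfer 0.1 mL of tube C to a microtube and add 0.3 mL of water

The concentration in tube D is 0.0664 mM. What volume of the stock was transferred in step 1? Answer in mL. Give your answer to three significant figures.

0.420 mL

Step 1: v brought to 20.6 mL → factor = 20.6 mL/v
Step 2: 12-fold → factor 12
Step 3: 16-fold → factor 16
Step 4: 0.1 mL + 0.3 mL = 0.4 mL total → factor 0.4/0.1 = 4
Product of known-step factors = 768
Overall factor = 2.50 M / (0.0664 mM) = 37651
Step-1 factor = 37651 / 768 = 49.024
v = 20.6 mL / 49.024 = 0.420 mL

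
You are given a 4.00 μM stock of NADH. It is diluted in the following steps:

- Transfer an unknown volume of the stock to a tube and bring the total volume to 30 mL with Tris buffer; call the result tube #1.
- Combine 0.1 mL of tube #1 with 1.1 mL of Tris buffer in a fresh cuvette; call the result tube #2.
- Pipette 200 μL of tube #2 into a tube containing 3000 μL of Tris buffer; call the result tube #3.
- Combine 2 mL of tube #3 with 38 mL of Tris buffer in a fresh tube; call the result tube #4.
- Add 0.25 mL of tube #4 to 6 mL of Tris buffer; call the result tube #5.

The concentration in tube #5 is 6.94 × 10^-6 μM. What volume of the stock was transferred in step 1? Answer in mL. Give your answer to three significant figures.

5.00 mL

Step 1: v brought to 30 mL → factor = 30 mL/v
Step 2: 0.1 mL + 1.1 mL = 1.2 mL total → factor 1.2/0.1 = 12
Step 3: 200 μL + 3000 μL = 3200 μL total → factor 3200/200 = 16
Step 4: 2 mL + 38 mL = 40 mL total → factor 40/2 = 20
Step 5: 0.25 mL + 6 mL = 6.25 mL total → factor 6.25/0.25 = 25
Product of known-step factors = 96000
Overall factor = 4.00 μM / (6.94 × 10^-6 μM) = 5.7637 × 10^5
Step-1 factor = 5.7637 × 10^5 / 96000 = 6.0038
v = 30 mL / 6.0038 = 5.00 mL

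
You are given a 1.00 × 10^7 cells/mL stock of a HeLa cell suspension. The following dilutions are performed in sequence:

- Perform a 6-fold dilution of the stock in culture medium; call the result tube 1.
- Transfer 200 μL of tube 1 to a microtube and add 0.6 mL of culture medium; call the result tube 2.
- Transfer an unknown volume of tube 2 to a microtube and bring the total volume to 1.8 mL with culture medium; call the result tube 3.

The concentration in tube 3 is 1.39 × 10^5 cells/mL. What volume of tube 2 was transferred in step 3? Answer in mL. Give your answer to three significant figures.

Step 1: 6-fold → factor 6
Step 2: 200 μL + 0.6 mL = 800 μL total → factor 800/200 = 4
Step 3: v brought to 1.8 mL → factor = 1.8 mL/v
Product of known-step factors = 24
Overall factor = 1.00 × 10^7 cells/mL / (1.39 × 10^5 cells/mL) = 71.942
Step-3 factor = 71.942 / 24 = 2.9976
v = 1.8 mL / 2.9976 = 0.600 mL

0.600 mL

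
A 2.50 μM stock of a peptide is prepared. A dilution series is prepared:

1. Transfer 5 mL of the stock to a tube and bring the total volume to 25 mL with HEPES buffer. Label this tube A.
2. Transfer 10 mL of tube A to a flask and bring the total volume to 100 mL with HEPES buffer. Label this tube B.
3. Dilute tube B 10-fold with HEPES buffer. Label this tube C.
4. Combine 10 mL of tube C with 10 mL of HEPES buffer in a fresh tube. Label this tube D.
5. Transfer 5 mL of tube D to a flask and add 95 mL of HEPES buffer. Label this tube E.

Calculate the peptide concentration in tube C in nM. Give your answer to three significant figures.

5.00 nM

Step 1: 5 mL brought to 25 mL → factor 25/5 = 5
Step 2: 10 mL brought to 100 mL → factor 100/10 = 10
Step 3: 10-fold → factor 10
Dilution factor through tube C = 5 × 10 × 10 = 500
[tube C] = 2.50 μM / 500 = 0.005000 μM = 5.00 nM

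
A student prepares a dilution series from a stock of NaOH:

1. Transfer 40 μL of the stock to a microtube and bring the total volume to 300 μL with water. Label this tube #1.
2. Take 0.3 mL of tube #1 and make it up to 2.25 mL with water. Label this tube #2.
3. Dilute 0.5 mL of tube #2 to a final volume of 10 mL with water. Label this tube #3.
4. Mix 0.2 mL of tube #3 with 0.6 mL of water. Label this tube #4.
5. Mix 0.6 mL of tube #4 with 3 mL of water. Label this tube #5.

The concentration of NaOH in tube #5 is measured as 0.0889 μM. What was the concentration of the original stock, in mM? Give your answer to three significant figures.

Step 1: 40 μL brought to 300 μL → factor 300/40 = 7.5
Step 2: 0.3 mL brought to 2.25 mL → factor 2.25/0.3 = 7.5
Step 3: 0.5 mL brought to 10 mL → factor 10/0.5 = 20
Step 4: 0.2 mL + 0.6 mL = 0.8 mL total → factor 0.8/0.2 = 4
Step 5: 0.6 mL + 3 mL = 3.6 mL total → factor 3.6/0.6 = 6
Overall dilution factor = 7.5 × 7.5 × 20 × 4 × 6 = 27000
Stock = 0.0889 μM × 27000 = 2400 μM = 2.40 mM

2.40 mM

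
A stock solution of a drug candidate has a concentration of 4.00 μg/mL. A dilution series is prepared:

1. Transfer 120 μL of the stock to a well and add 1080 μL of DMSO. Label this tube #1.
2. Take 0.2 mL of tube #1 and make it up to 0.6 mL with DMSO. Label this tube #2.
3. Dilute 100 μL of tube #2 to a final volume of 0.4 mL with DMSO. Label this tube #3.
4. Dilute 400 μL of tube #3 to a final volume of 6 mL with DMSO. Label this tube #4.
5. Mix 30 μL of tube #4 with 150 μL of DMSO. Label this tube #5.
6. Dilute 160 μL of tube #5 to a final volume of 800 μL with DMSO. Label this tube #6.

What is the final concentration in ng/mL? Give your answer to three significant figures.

Step 1: 120 μL + 1080 μL = 1200 μL total → factor 1200/120 = 10
Step 2: 0.2 mL brought to 0.6 mL → factor 0.6/0.2 = 3
Step 3: 100 μL brought to 0.4 mL → factor 400/100 = 4
Step 4: 400 μL brought to 6 mL → factor 6000/400 = 15
Step 5: 30 μL + 150 μL = 180 μL total → factor 180/30 = 6
Step 6: 160 μL brought to 800 μL → factor 800/160 = 5
Overall dilution factor = 10 × 3 × 4 × 15 × 6 × 5 = 54000
Final = 4.00 μg/mL / 54000 = 7.407 × 10^-5 μg/mL = 0.0741 ng/mL

0.0741 ng/mL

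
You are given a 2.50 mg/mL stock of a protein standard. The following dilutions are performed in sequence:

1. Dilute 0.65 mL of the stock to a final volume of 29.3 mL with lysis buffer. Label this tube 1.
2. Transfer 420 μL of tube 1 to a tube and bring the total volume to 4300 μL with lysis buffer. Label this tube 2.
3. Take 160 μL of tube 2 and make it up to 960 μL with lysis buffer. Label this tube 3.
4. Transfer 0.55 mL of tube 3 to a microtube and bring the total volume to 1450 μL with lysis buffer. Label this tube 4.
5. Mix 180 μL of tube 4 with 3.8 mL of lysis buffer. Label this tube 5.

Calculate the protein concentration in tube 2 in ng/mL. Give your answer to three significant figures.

5.42 × 10^3 ng/mL

Step 1: 0.65 mL brought to 29.3 mL → factor 29.3/0.65 = 45.077
Step 2: 420 μL brought to 4300 μL → factor 4300/420 = 10.238
Dilution factor through tube 2 = 45.077 × 10.238 = 461.5
[tube 2] = 2.50 mg/mL / 461.5 = 0.005417 mg/mL = 5.42 × 10^3 ng/mL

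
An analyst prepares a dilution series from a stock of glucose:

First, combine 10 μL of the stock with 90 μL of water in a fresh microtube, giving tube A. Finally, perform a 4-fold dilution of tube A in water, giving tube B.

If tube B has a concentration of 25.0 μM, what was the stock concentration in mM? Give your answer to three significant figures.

1.00 mM

Step 1: 10 μL + 90 μL = 100 μL total → factor 100/10 = 10
Step 2: 4-fold → factor 4
Overall dilution factor = 10 × 4 = 40
Stock = 25.0 μM × 40 = 1000 μM = 1.00 mM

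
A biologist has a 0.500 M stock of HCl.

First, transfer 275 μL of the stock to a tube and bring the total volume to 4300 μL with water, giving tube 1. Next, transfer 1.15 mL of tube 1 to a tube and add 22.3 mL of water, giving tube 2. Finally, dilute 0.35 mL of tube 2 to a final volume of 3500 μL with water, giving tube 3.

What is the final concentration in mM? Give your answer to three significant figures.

0.157 mM

Step 1: 275 μL brought to 4300 μL → factor 4300/275 = 15.636
Step 2: 1.15 mL + 22.3 mL = 23.45 mL total → factor 23.45/1.15 = 20.391
Step 3: 0.35 mL brought to 3500 μL → factor 3.5/0.35 = 10
Overall dilution factor = 15.636 × 20.391 × 10 = 3188.5
Final = 0.500 M / 3188.5 = 0.0001568 M = 0.157 mM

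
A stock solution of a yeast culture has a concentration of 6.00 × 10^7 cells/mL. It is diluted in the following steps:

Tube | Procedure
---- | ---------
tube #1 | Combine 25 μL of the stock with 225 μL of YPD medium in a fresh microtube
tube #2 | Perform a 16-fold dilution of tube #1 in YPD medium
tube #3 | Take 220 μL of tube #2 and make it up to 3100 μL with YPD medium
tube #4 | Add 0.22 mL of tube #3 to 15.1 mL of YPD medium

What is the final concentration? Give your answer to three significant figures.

382 cells/mL

Step 1: 25 μL + 225 μL = 250 μL total → factor 250/25 = 10
Step 2: 16-fold → factor 16
Step 3: 220 μL brought to 3100 μL → factor 3100/220 = 14.091
Step 4: 0.22 mL + 15.1 mL = 15.32 mL total → factor 15.32/0.22 = 69.636
Overall dilution factor = 10 × 16 × 14.091 × 69.636 = 1.57 × 10^5
Final = 6.00 × 10^7 cells/mL / 1.57 × 10^5 = 382 cells/mL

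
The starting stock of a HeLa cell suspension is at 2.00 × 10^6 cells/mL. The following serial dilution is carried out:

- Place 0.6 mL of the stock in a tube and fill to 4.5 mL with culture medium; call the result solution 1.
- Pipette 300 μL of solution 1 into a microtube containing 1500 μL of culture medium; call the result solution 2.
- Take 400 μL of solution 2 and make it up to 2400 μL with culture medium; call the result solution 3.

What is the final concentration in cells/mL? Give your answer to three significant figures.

Step 1: 0.6 mL brought to 4.5 mL → factor 4.5/0.6 = 7.5
Step 2: 300 μL + 1500 μL = 1800 μL total → factor 1800/300 = 6
Step 3: 400 μL brought to 2400 μL → factor 2400/400 = 6
Overall dilution factor = 7.5 × 6 × 6 = 270
Final = 2.00 × 10^6 cells/mL / 270 = 7.41 × 10^3 cells/mL

7.41 × 10^3 cells/mL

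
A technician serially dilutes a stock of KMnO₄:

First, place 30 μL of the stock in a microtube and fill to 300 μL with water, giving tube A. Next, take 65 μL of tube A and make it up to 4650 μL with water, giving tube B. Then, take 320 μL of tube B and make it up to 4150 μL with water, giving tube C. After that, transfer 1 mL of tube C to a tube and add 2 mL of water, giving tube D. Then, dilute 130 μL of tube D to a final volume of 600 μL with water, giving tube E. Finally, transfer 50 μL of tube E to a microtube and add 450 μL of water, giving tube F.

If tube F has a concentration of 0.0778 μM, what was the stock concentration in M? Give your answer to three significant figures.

Step 1: 30 μL brought to 300 μL → factor 300/30 = 10
Step 2: 65 μL brought to 4650 μL → factor 4650/65 = 71.538
Step 3: 320 μL brought to 4150 μL → factor 4150/320 = 12.969
Step 4: 1 mL + 2 mL = 3 mL total → factor 3/1 = 3
Step 5: 130 μL brought to 600 μL → factor 600/130 = 4.6154
Step 6: 50 μL + 450 μL = 500 μL total → factor 500/50 = 10
Overall dilution factor = 10 × 71.538 × 12.969 × 3 × 4.6154 × 10 = 1.2846 × 10^6
Stock = 0.0778 μM × 1.2846 × 10^6 = 9.994 × 10^4 μM = 0.0999 M

0.0999 M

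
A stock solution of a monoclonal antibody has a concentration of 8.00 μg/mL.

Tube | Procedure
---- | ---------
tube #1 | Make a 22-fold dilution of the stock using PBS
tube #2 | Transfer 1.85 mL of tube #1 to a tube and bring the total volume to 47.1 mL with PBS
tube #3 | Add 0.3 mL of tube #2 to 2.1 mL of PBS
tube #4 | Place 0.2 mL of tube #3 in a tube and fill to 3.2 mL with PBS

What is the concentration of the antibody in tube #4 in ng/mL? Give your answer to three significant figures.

0.112 ng/mL

Step 1: 22-fold → factor 22
Step 2: 1.85 mL brought to 47.1 mL → factor 47.1/1.85 = 25.459
Step 3: 0.3 mL + 2.1 mL = 2.4 mL total → factor 2.4/0.3 = 8
Step 4: 0.2 mL brought to 3.2 mL → factor 3.2/0.2 = 16
Overall dilution factor = 22 × 25.459 × 8 × 16 = 71694
Final = 8.00 μg/mL / 71694 = 0.0001116 μg/mL = 0.112 ng/mL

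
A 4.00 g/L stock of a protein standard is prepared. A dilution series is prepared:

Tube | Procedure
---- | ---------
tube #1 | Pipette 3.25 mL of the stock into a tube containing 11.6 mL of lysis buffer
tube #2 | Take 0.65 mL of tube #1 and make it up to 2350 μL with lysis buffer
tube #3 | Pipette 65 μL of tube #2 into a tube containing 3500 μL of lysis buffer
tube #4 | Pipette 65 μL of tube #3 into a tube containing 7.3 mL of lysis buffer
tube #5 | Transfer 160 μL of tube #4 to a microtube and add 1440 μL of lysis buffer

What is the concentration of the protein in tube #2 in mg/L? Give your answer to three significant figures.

Step 1: 3.25 mL + 11.6 mL = 14.85 mL total → factor 14.85/3.25 = 4.5692
Step 2: 0.65 mL brought to 2350 μL → factor 2.35/0.65 = 3.6154
Dilution factor through tube #2 = 4.5692 × 3.6154 = 16.52
[tube #2] = 4.00 g/L / 16.52 = 0.2421 g/L = 242 mg/L

242 mg/L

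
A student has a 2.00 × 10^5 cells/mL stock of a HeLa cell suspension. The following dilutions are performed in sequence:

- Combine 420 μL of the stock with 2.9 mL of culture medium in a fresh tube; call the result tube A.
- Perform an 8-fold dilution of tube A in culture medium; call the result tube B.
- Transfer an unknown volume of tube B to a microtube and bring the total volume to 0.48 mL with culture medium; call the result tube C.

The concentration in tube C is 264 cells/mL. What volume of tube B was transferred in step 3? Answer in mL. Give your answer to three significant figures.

Step 1: 420 μL + 2.9 mL = 3320 μL total → factor 3320/420 = 7.9048
Step 2: 8-fold → factor 8
Step 3: v brought to 0.48 mL → factor = 0.48 mL/v
Product of known-step factors = 63.238
Overall factor = 2.00 × 10^5 cells/mL / (264 cells/mL) = 757.58
Step-3 factor = 757.58 / 63.238 = 11.98
v = 0.48 mL / 11.98 = 0.0401 mL

0.0401 mL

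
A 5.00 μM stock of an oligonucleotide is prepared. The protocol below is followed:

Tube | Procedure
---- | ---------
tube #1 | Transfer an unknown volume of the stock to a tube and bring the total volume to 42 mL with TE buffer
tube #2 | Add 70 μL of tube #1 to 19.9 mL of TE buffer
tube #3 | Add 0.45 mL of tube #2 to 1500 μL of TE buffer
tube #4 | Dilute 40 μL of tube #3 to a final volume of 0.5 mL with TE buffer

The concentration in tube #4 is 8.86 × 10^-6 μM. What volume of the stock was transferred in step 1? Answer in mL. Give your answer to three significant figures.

1.15 mL

Step 1: v brought to 42 mL → factor = 42 mL/v
Step 2: 70 μL + 19.9 mL = 19970 μL total → factor 19970/70 = 285.29
Step 3: 0.45 mL + 1500 μL = 1.95 mL total → factor 1.95/0.45 = 4.3333
Step 4: 40 μL brought to 0.5 mL → factor 500/40 = 12.5
Product of known-step factors = 15453
Overall factor = 5.00 μM / (8.86 × 10^-6 μM) = 5.6433 × 10^5
Step-1 factor = 5.6433 × 10^5 / 15453 = 36.519
v = 42 mL / 36.519 = 1.15 mL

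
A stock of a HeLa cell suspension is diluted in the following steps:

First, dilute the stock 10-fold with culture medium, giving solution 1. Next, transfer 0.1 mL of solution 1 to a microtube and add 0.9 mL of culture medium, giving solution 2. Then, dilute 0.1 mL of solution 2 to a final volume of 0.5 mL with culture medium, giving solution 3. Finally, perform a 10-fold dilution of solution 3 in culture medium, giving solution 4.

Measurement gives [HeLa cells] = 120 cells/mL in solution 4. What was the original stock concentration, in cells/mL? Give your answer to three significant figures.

6.00 × 10^5 cells/mL

Step 1: 10-fold → factor 10
Step 2: 0.1 mL + 0.9 mL = 1 mL total → factor 1/0.1 = 10
Step 3: 0.1 mL brought to 0.5 mL → factor 0.5/0.1 = 5
Step 4: 10-fold → factor 10
Overall dilution factor = 10 × 10 × 5 × 10 = 5000
Stock = 120 cells/mL × 5000 = 6.00 × 10^5 cells/mL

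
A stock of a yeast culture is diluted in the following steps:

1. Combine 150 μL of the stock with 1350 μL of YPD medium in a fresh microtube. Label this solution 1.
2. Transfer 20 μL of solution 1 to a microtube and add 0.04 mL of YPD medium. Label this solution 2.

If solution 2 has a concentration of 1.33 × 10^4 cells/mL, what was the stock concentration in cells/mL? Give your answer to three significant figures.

Step 1: 150 μL + 1350 μL = 1500 μL total → factor 1500/150 = 10
Step 2: 20 μL + 0.04 mL = 60 μL total → factor 60/20 = 3
Overall dilution factor = 10 × 3 = 30
Stock = 1.33 × 10^4 cells/mL × 30 = 3.99 × 10^5 cells/mL

3.99 × 10^5 cells/mL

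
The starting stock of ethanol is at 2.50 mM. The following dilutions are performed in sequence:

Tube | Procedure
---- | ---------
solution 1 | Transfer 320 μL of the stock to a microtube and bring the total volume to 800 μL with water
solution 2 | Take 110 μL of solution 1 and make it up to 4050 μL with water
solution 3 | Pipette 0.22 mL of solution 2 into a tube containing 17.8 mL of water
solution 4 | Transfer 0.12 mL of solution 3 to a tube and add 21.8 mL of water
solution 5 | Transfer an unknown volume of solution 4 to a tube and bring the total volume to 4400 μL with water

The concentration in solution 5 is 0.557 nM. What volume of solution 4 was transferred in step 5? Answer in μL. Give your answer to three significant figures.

1.35 × 10^3 μL

Step 1: 320 μL brought to 800 μL → factor 800/320 = 2.5
Step 2: 110 μL brought to 4050 μL → factor 4050/110 = 36.818
Step 3: 0.22 mL + 17.8 mL = 18.02 mL total → factor 18.02/0.22 = 81.909
Step 4: 0.12 mL + 21.8 mL = 21.92 mL total → factor 21.92/0.12 = 182.67
Step 5: v brought to 4400 μL → factor = 4400 μL/v
Product of known-step factors = 1.3772 × 10^6
Overall factor = 2.50 mM / (0.557 nM) = 4.4883 × 10^6
Step-5 factor = 4.4883 × 10^6 / 1.3772 × 10^6 = 3.2591
v = 4400 μL / 3.2591 = 1.35 × 10^3 μL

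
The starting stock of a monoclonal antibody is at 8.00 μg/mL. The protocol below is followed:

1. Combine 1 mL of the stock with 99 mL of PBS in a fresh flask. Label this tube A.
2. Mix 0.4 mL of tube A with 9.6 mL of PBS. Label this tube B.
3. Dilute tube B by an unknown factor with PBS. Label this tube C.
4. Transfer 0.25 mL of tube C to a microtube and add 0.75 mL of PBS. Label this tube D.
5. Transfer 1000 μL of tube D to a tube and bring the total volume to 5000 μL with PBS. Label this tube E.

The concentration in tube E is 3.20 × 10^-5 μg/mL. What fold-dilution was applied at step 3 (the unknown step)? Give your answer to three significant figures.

5.00-fold

Step 1: 1 mL + 99 mL = 100 mL total → factor 100/1 = 100
Step 2: 0.4 mL + 9.6 mL = 10 mL total → factor 10/0.4 = 25
Step 3: unknown factor x
Step 4: 0.25 mL + 0.75 mL = 1 mL total → factor 1/0.25 = 4
Step 5: 1000 μL brought to 5000 μL → factor 5000/1000 = 5
Product of known-step factors = 50000
Overall factor = 8.00 μg/mL / (3.20 × 10^-5 μg/mL) = 2.5 × 10^5
x = 2.5 × 10^5 / 50000 = 5.00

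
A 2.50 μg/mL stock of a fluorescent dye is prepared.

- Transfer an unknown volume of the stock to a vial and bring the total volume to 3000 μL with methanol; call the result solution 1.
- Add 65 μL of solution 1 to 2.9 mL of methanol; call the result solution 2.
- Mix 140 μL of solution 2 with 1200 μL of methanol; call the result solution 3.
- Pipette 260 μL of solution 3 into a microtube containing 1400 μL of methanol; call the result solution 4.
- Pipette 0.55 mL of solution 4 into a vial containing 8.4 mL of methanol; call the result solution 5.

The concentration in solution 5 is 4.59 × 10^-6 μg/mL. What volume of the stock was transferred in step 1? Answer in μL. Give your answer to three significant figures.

250 μL

Step 1: v brought to 3000 μL → factor = 3000 μL/v
Step 2: 65 μL + 2.9 mL = 2965 μL total → factor 2965/65 = 45.615
Step 3: 140 μL + 1200 μL = 1340 μL total → factor 1340/140 = 9.5714
Step 4: 260 μL + 1400 μL = 1660 μL total → factor 1660/260 = 6.3846
Step 5: 0.55 mL + 8.4 mL = 8.95 mL total → factor 8.95/0.55 = 16.273
Product of known-step factors = 45361
Overall factor = 2.50 μg/mL / (4.59 × 10^-6 μg/mL) = 5.4466 × 10^5
Step-1 factor = 5.4466 × 10^5 / 45361 = 12.007
v = 3000 μL / 12.007 = 250 μL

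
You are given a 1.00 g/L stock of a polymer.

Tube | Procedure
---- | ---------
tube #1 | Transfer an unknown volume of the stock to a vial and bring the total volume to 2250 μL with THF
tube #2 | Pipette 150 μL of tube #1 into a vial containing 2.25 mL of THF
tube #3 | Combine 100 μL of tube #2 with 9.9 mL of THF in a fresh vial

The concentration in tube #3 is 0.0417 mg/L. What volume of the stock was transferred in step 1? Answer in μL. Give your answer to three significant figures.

Step 1: v brought to 2250 μL → factor = 2250 μL/v
Step 2: 150 μL + 2.25 mL = 2400 μL total → factor 2400/150 = 16
Step 3: 100 μL + 9.9 mL = 10000 μL total → factor 10000/100 = 100
Product of known-step factors = 1600
Overall factor = 1.00 g/L / (0.0417 mg/L) = 23981
Step-1 factor = 23981 / 1600 = 14.988
v = 2250 μL / 14.988 = 150 μL

150 μL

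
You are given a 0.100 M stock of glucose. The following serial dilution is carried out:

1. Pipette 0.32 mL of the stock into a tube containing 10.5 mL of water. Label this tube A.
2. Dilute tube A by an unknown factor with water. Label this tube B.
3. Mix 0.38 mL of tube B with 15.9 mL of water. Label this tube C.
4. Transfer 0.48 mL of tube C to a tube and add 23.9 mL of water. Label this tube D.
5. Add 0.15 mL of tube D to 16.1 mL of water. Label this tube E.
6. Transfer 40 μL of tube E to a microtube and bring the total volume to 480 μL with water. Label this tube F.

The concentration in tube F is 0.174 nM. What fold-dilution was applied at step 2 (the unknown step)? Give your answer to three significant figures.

6.01-fold

Step 1: 0.32 mL + 10.5 mL = 10.82 mL total → factor 10.82/0.32 = 33.812
Step 2: unknown factor x
Step 3: 0.38 mL + 15.9 mL = 16.28 mL total → factor 16.28/0.38 = 42.842
Step 4: 0.48 mL + 23.9 mL = 24.38 mL total → factor 24.38/0.48 = 50.792
Step 5: 0.15 mL + 16.1 mL = 16.25 mL total → factor 16.25/0.15 = 108.33
Step 6: 40 μL brought to 480 μL → factor 480/40 = 12
Product of known-step factors = 9.565 × 10^7
Overall factor = 0.100 M / (0.174 nM) = 5.7471 × 10^8
x = 5.7471 × 10^8 / 9.565 × 10^7 = 6.01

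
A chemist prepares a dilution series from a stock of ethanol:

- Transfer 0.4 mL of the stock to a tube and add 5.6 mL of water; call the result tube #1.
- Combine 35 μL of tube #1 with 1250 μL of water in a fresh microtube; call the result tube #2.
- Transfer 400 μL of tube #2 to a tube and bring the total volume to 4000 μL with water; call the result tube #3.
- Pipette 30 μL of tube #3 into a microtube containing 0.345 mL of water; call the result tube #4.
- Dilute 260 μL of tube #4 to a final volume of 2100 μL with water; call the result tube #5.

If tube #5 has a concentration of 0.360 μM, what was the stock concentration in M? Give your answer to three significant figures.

Step 1: 0.4 mL + 5.6 mL = 6 mL total → factor 6/0.4 = 15
Step 2: 35 μL + 1250 μL = 1285 μL total → factor 1285/35 = 36.714
Step 3: 400 μL brought to 4000 μL → factor 4000/400 = 10
Step 4: 30 μL + 0.345 mL = 375 μL total → factor 375/30 = 12.5
Step 5: 260 μL brought to 2100 μL → factor 2100/260 = 8.0769
Overall dilution factor = 15 × 36.714 × 10 × 12.5 × 8.0769 = 5.5601 × 10^5
Stock = 0.360 μM × 5.5601 × 10^5 = 2.002 × 10^5 μM = 0.200 M

0.200 M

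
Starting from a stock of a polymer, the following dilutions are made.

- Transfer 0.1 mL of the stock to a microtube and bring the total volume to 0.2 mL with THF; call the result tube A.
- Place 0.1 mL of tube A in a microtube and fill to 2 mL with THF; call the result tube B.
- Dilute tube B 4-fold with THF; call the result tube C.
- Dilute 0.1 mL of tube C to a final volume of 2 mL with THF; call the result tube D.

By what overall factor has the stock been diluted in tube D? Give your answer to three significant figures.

3.20 × 10^3

Step 1: 0.1 mL brought to 0.2 mL → factor 0.2/0.1 = 2
Step 2: 0.1 mL brought to 2 mL → factor 2/0.1 = 20
Step 3: 4-fold → factor 4
Step 4: 0.1 mL brought to 2 mL → factor 2/0.1 = 20
Overall dilution factor = 2 × 20 × 4 × 20 = 3200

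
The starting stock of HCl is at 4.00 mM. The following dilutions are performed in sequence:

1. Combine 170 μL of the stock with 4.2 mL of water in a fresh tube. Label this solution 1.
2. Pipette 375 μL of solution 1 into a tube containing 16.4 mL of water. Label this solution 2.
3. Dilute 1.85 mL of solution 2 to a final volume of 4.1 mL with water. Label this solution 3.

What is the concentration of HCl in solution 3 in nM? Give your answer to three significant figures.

1.57 × 10^3 nM

Step 1: 170 μL + 4.2 mL = 4370 μL total → factor 4370/170 = 25.706
Step 2: 375 μL + 16.4 mL = 16775 μL total → factor 16775/375 = 44.733
Step 3: 1.85 mL brought to 4.1 mL → factor 4.1/1.85 = 2.2162
Overall dilution factor = 25.706 × 44.733 × 2.2162 = 2548.4
Final = 4.00 mM / 2548.4 = 0.001570 mM = 1.57 × 10^3 nM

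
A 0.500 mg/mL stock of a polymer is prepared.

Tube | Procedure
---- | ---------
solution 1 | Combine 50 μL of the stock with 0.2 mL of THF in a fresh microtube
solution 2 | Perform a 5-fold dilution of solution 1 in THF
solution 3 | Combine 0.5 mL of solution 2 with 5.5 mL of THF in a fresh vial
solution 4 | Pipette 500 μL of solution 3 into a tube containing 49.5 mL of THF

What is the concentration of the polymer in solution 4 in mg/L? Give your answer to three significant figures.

Step 1: 50 μL + 0.2 mL = 250 μL total → factor 250/50 = 5
Step 2: 5-fold → factor 5
Step 3: 0.5 mL + 5.5 mL = 6 mL total → factor 6/0.5 = 12
Step 4: 500 μL + 49.5 mL = 50000 μL total → factor 50000/500 = 100
Overall dilution factor = 5 × 5 × 12 × 100 = 30000
Final = 0.500 mg/mL / 30000 = 1.667 × 10^-5 mg/mL = 0.0167 mg/L

0.0167 mg/L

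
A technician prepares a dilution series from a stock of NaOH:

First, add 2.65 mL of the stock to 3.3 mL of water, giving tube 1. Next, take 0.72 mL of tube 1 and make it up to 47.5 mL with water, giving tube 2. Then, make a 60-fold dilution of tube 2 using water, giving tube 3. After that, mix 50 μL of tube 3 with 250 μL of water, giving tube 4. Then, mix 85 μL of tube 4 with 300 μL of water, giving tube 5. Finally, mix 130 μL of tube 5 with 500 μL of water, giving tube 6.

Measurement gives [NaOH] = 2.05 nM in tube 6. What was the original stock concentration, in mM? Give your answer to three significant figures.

2.40 mM

Step 1: 2.65 mL + 3.3 mL = 5.95 mL total → factor 5.95/2.65 = 2.2453
Step 2: 0.72 mL brought to 47.5 mL → factor 47.5/0.72 = 65.972
Step 3: 60-fold → factor 60
Step 4: 50 μL + 250 μL = 300 μL total → factor 300/50 = 6
Step 5: 85 μL + 300 μL = 385 μL total → factor 385/85 = 4.5294
Step 6: 130 μL + 500 μL = 630 μL total → factor 630/130 = 4.8462
Overall dilution factor = 2.2453 × 65.972 × 60 × 6 × 4.5294 × 4.8462 = 1.1705 × 10^6
Stock = 2.05 nM × 1.1705 × 10^6 = 2.400 × 10^6 nM = 2.40 mM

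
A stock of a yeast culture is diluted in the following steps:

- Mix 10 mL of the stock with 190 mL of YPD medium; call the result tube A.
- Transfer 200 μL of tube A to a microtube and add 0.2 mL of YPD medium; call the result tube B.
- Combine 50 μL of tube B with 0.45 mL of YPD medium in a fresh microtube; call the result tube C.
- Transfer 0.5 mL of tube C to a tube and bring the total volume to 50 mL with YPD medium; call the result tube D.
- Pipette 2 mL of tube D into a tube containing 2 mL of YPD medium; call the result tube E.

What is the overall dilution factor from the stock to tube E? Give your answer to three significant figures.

8.00 × 10^4

Step 1: 10 mL + 190 mL = 200 mL total → factor 200/10 = 20
Step 2: 200 μL + 0.2 mL = 400 μL total → factor 400/200 = 2
Step 3: 50 μL + 0.45 mL = 500 μL total → factor 500/50 = 10
Step 4: 0.5 mL brought to 50 mL → factor 50/0.5 = 100
Step 5: 2 mL + 2 mL = 4 mL total → factor 4/2 = 2
Overall dilution factor = 20 × 2 × 10 × 100 × 2 = 80000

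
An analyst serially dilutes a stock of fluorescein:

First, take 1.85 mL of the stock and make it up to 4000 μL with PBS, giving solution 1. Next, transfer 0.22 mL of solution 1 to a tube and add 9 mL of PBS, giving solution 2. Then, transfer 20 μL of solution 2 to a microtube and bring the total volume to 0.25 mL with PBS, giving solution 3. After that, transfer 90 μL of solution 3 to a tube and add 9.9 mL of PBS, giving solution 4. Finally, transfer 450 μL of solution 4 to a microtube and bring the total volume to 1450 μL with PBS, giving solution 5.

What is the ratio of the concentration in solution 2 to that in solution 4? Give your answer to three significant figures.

Step 1: 1.85 mL brought to 4000 μL → factor 4/1.85 = 2.1622
Step 2: 0.22 mL + 9 mL = 9.22 mL total → factor 9.22/0.22 = 41.909
Step 3: 20 μL brought to 0.25 mL → factor 250/20 = 12.5
Step 4: 90 μL + 9.9 mL = 9990 μL total → factor 9990/90 = 111
Dilution factor to solution 2 = 90.614; to solution 4 = 1.2573 × 10^5
[solution 2]/[solution 4] = (factor to solution 4)/(factor to solution 2) = 1.2573 × 10^5/90.614 = 1.39 × 10^3

1.39 × 10^3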